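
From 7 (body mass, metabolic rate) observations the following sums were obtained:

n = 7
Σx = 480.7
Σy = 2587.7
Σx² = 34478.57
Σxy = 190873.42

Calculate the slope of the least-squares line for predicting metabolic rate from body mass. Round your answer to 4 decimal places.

8.9717

Sxx = Σx² − (Σx)²/n = 34478.57 − 33010.355714 = 1468.214286
Sxy = Σxy − (Σx)(Σy)/n = 190873.42 − 177701.055714 = 13172.364286
b = Sxy/Sxx = 13172.364286/1468.214286 = 8.971691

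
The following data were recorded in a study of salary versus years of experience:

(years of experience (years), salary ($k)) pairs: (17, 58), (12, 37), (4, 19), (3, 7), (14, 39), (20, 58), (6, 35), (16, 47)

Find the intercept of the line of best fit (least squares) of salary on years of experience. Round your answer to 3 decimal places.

7.752

n = 8, Σx = 92, Σy = 300, Σxy = 4195, Σx² = 1346
Sxx = Σx² − (Σx)²/n = 1346 − 1058 = 288
Sxy = Σxy − (Σx)(Σy)/n = 4195 − 3450 = 745
b = Sxy/Sxx = 745/288 = 2.586806
a = ȳ − b·x̄ = 37.5 − 2.586806·11.5 = 7.751736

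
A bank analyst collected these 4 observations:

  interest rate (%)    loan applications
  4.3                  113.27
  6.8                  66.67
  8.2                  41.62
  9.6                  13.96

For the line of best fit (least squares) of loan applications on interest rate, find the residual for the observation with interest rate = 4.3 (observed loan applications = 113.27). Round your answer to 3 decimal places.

n = 4, Σx = 28.9, Σy = 235.52, Σxy = 1415.717, Σx² = 224.13
Sxx = Σx² − (Σx)²/n = 224.13 − 208.8025 = 15.3275
Sxy = Σxy − (Σx)(Σy)/n = 1415.717 − 1701.632 = -285.915
b = Sxy/Sxx = -285.915/15.3275 = -18.653727
a = ȳ − b·x̄ = 58.88 − (-18.653727)·7.225 = 193.653177
ŷ(4.3) = 193.653177 + (-18.653727)·4.3 = 113.442151
residual = y − ŷ = 113.27 − 113.442151 = -0.172151

-0.172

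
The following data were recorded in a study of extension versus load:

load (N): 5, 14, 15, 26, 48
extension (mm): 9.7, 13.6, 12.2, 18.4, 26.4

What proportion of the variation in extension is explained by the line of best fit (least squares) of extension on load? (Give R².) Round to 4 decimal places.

0.9869

n = 5, Σx = 108, Σy = 80.3, Σxy = 2167.5, Σx² = 3426, Σy² = 1463.41
Sxx = Σx² − (Σx)²/n = 3426 − 2332.8 = 1093.2
Sxy = Σxy − (Σx)(Σy)/n = 2167.5 − 1734.48 = 433.02
Syy = Σy² − (Σy)²/n = 1463.41 − 1289.618 = 173.792
R² = Sxy²/(Sxx·Syy) = (433.02)²/(1093.2·173.792) = 0.986930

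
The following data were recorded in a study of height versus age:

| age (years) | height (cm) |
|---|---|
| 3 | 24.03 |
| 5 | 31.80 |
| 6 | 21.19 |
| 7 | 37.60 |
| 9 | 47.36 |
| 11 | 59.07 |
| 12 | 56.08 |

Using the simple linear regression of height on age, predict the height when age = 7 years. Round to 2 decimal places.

n = 7, Σx = 53, Σy = 277.13, Σxy = 2370.4, Σx² = 465
Sxx = Σx² − (Σx)²/n = 465 − 401.285714 = 63.714286
Sxy = Σxy − (Σx)(Σy)/n = 2370.4 − 2098.27 = 272.13
b = Sxy/Sxx = 272.13/63.714286 = 4.271099
a = ȳ − b·x̄ = 39.59 − 4.271099·7.571429 = 7.251682
ŷ(7) = a + b·7 = 7.251682 + 4.271099·7 = 37.149372

37.15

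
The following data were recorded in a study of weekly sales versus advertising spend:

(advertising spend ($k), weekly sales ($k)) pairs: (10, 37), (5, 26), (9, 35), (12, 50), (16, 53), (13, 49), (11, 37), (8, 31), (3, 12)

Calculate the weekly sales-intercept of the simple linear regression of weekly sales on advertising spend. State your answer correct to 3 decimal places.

6.383

n = 9, Σx = 87, Σy = 330, Σxy = 3591, Σx² = 969
Sxx = Σx² − (Σx)²/n = 969 − 841 = 128
Sxy = Σxy − (Σx)(Σy)/n = 3591 − 3190 = 401
b = Sxy/Sxx = 401/128 = 3.132812
a = ȳ − b·x̄ = 36.666667 − 3.132812·9.666667 = 6.382812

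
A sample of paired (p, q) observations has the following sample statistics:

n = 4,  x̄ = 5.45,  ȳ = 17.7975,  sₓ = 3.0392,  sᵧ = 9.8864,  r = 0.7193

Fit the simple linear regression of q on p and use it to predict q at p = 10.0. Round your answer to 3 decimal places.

b = r · sᵧ/sₓ = 0.7193 · 9.8864/3.0392 = 2.339855
a = ȳ − b·x̄ = 17.7975 − 2.339855·5.45 = 5.045290
ŷ(10.0) = a + b·10.0 = 5.045290 + 2.339855·10 = 28.443841

28.444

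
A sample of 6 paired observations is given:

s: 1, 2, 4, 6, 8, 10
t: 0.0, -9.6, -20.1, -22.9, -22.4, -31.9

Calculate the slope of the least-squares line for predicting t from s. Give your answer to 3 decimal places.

-3.006

n = 6, Σx = 31, Σy = -106.9, Σxy = -735.2, Σx² = 221
Sxx = Σx² − (Σx)²/n = 221 − 160.166667 = 60.833333
Sxy = Σxy − (Σx)(Σy)/n = -735.2 − (-552.316667) = -182.883333
b = Sxy/Sxx = -182.883333/60.833333 = -3.006301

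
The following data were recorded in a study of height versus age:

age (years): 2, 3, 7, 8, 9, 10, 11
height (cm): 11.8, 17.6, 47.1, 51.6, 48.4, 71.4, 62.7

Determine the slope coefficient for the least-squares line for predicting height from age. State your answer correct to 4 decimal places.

n = 7, Σx = 50, Σy = 310.6, Σxy = 2658.2, Σx² = 428
Sxx = Σx² − (Σx)²/n = 428 − 357.142857 = 70.857143
Sxy = Σxy − (Σx)(Σy)/n = 2658.2 − 2218.571429 = 439.628571
b = Sxy/Sxx = 439.628571/70.857143 = 6.204435

6.2044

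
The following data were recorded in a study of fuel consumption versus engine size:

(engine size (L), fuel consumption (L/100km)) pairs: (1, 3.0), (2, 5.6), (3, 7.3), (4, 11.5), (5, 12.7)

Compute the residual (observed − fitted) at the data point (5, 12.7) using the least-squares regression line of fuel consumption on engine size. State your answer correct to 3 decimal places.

n = 5, Σx = 15, Σy = 40.1, Σxy = 145.6, Σx² = 55
Sxx = Σx² − (Σx)²/n = 55 − 45 = 10
Sxy = Σxy − (Σx)(Σy)/n = 145.6 − 120.3 = 25.3
b = Sxy/Sxx = 25.3/10 = 2.53
a = ȳ − b·x̄ = 8.02 − 2.53·3 = 0.43
ŷ(5) = 0.43 + 2.53·5 = 13.08
residual = y − ŷ = 12.7 − 13.08 = -0.38

-0.380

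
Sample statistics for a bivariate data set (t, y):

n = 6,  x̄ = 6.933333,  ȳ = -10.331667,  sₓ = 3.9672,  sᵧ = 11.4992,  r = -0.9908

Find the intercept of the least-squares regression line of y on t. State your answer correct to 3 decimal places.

b = r · sᵧ/sₓ = -0.9908 · 11.4992/3.9672 = -2.871901
a = ȳ − b·x̄ = -10.331667 − (-2.871901)·6.933333 = 9.580182

9.580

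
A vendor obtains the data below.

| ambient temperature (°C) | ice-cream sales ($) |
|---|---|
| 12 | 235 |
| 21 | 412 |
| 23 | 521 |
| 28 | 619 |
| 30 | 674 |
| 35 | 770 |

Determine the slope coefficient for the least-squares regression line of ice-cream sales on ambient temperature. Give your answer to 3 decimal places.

23.915

n = 6, Σx = 149, Σy = 3231, Σxy = 87957, Σx² = 4023
Sxx = Σx² − (Σx)²/n = 4023 − 3700.166667 = 322.833333
Sxy = Σxy − (Σx)(Σy)/n = 87957 − 80236.5 = 7720.5
b = Sxy/Sxx = 7720.5/322.833333 = 23.914817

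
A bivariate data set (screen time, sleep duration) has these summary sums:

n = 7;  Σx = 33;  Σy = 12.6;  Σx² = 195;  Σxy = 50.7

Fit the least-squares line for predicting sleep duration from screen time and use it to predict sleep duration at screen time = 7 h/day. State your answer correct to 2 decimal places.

1.30

Sxx = Σx² − (Σx)²/n = 195 − 155.571429 = 39.428571
Sxy = Σxy − (Σx)(Σy)/n = 50.7 − 59.4 = -8.7
b = Sxy/Sxx = -8.7/39.428571 = -0.220652
a = ȳ − b·x̄ = 1.8 − (-0.220652)·4.714286 = 2.840217
ŷ(7) = a + b·7 = 2.840217 + (-0.220652)·7 = 1.295652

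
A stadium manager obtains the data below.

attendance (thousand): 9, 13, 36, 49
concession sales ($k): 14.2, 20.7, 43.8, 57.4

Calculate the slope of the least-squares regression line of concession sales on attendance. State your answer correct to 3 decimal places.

n = 4, Σx = 107, Σy = 136.1, Σxy = 4786.3, Σx² = 3947
Sxx = Σx² − (Σx)²/n = 3947 − 2862.25 = 1084.75
Sxy = Σxy − (Σx)(Σy)/n = 4786.3 − 3640.675 = 1145.625
b = Sxy/Sxx = 1145.625/1084.75 = 1.056119

1.056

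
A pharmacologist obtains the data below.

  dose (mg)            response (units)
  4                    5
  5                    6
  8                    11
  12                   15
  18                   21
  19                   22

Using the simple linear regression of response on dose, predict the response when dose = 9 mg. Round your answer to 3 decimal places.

11.083

n = 6, Σx = 66, Σy = 80, Σxy = 1114, Σx² = 934
Sxx = Σx² − (Σx)²/n = 934 − 726 = 208
Sxy = Σxy − (Σx)(Σy)/n = 1114 − 880 = 234
b = Sxy/Sxx = 234/208 = 1.125
a = ȳ − b·x̄ = 13.333333 − 1.125·11 = 0.958333
ŷ(9) = a + b·9 = 0.958333 + 1.125·9 = 11.083333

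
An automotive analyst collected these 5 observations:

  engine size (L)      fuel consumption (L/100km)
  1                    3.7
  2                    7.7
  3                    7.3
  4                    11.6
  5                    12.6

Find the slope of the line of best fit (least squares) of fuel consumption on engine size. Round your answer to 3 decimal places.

n = 5, Σx = 15, Σy = 42.9, Σxy = 150.4, Σx² = 55
Sxx = Σx² − (Σx)²/n = 55 − 45 = 10
Sxy = Σxy − (Σx)(Σy)/n = 150.4 − 128.7 = 21.7
b = Sxy/Sxx = 21.7/10 = 2.17

2.170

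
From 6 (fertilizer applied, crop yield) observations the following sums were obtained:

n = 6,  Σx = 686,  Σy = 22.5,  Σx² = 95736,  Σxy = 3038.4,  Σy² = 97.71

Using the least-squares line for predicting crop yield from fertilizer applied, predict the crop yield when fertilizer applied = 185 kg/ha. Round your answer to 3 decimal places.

5.653

Sxx = Σx² − (Σx)²/n = 95736 − 78432.666667 = 17303.333333
Sxy = Σxy − (Σx)(Σy)/n = 3038.4 − 2572.5 = 465.9
b = Sxy/Sxx = 465.9/17303.333333 = 0.026925
a = ȳ − b·x̄ = 3.75 − 0.026925·114.333333 = 0.671524
ŷ(185) = a + b·185 = 0.671524 + 0.026925·185 = 5.652732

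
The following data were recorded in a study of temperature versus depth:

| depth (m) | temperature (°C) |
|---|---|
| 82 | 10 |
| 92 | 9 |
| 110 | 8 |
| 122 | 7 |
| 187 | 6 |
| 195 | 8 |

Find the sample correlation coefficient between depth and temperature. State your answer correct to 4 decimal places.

n = 6, Σx = 788, Σy = 48, Σxy = 6064, Σx² = 115166, Σy² = 394
Sxx = Σx² − (Σx)²/n = 115166 − 103490.666667 = 11675.333333
Sxy = Σxy − (Σx)(Σy)/n = 6064 − 6304 = -240
Syy = Σy² − (Σy)²/n = 394 − 384 = 10
r = Sxy/√(Sxx·Syy) = -240/√(116753.333333) = -240/341.691869 = -0.702387

-0.7024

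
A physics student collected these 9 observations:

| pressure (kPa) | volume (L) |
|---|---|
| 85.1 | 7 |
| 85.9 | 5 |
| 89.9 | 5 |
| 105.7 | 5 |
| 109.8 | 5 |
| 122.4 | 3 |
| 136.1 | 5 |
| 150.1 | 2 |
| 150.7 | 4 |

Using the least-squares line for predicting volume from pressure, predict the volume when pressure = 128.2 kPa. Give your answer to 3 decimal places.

4.041

n = 9, Σx = 1035.7, Σy = 41, Σxy = 4502.9, Σx² = 124676.83
Sxx = Σx² − (Σx)²/n = 124676.83 − 119186.054444 = 5490.775556
Sxy = Σxy − (Σx)(Σy)/n = 4502.9 − 4718.188889 = -215.288889
b = Sxy/Sxx = -215.288889/5490.775556 = -0.039209
a = ȳ − b·x̄ = 4.555556 − (-0.039209)·115.077778 = 9.067663
ŷ(128.2) = a + b·128.2 = 9.067663 + (-0.039209)·128.2 = 4.041044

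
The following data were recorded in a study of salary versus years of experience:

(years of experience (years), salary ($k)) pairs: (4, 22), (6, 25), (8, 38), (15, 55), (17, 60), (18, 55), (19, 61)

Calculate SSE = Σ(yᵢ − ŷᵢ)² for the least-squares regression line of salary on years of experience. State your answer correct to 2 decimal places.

n = 7, Σx = 87, Σy = 316, Σxy = 4536, Σx² = 1315, Σy² = 15924
Sxx = Σx² − (Σx)²/n = 1315 − 1081.285714 = 233.714286
Sxy = Σxy − (Σx)(Σy)/n = 4536 − 3927.428571 = 608.571429
Syy = Σy² − (Σy)²/n = 15924 − 14265.142857 = 1658.857143
b = Sxy/Sxx = 608.571429/233.714286 = 2.603912
SSE = Syy − b·Sxy = 1658.857143 − 2.603912·608.571429 = 74.190709

74.19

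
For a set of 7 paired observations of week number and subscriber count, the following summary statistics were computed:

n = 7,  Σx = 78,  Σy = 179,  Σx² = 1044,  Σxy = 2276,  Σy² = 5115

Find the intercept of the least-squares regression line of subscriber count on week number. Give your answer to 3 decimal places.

7.637

Sxx = Σx² − (Σx)²/n = 1044 − 869.142857 = 174.857143
Sxy = Σxy − (Σx)(Σy)/n = 2276 − 1994.571429 = 281.428571
b = Sxy/Sxx = 281.428571/174.857143 = 1.609477
a = ȳ − b·x̄ = 25.571429 − 1.609477·11.142857 = 7.637255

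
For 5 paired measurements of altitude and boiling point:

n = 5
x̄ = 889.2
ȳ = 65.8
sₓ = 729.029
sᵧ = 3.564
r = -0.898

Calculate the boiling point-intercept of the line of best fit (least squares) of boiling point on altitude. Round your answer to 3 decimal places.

69.704

b = r · sᵧ/sₓ = -0.898 · 3.564/729.029 = -0.004390
a = ȳ − b·x̄ = 65.8 − (-0.004390)·889.2 = 69.703630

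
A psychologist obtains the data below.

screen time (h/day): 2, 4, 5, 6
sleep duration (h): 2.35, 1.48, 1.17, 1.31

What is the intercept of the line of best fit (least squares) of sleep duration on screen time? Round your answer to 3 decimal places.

n = 4, Σx = 17, Σy = 6.31, Σxy = 24.33, Σx² = 81
Sxx = Σx² − (Σx)²/n = 81 − 72.25 = 8.75
Sxy = Σxy − (Σx)(Σy)/n = 24.33 − 26.8175 = -2.4875
b = Sxy/Sxx = -2.4875/8.75 = -0.284286
a = ȳ − b·x̄ = 1.5775 − (-0.284286)·4.25 = 2.785714

2.786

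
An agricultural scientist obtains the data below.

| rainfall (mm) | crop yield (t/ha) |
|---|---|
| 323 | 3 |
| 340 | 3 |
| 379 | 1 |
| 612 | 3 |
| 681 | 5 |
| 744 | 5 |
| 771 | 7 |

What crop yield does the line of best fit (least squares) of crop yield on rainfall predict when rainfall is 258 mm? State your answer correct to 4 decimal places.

n = 7, Σx = 3850, Σy = 27, Σxy = 16726, Σx² = 2349852
Sxx = Σx² − (Σx)²/n = 2349852 − 2117500 = 232352
Sxy = Σxy − (Σx)(Σy)/n = 16726 − 14850 = 1876
b = Sxy/Sxx = 1876/232352 = 0.008074
a = ȳ − b·x̄ = 3.857143 − 0.008074·550 = -0.583533
ŷ(258) = a + b·258 = -0.583533 + 0.008074·258 = 1.499547

1.4995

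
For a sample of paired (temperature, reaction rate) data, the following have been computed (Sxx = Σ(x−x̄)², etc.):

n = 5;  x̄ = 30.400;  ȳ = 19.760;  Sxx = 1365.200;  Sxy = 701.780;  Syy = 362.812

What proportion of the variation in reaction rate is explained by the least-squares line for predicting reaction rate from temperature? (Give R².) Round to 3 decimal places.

0.994

R² = Sxy²/(Sxx·Syy) = (701.78)²/(1365.2·362.812) = 0.994315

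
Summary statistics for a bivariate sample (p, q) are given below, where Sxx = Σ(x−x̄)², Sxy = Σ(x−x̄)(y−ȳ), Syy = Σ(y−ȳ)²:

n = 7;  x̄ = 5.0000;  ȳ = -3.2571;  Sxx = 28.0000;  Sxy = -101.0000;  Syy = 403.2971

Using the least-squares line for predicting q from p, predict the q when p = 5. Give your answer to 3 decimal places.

-3.257

b = Sxy/Sxx = -101/28 = -3.607143
a = ȳ − b·x̄ = -3.2571 − (-3.607143)·5 = 14.778614
ŷ(5) = a + b·5 = 14.778614 + (-3.607143)·5 = -3.2571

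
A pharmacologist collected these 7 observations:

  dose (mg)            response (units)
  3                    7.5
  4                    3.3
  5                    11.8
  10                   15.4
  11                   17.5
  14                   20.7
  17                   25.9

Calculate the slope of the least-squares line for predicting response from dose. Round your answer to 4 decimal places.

1.3919

n = 7, Σx = 64, Σy = 102.1, Σxy = 1171.3, Σx² = 756
Sxx = Σx² − (Σx)²/n = 756 − 585.142857 = 170.857143
Sxy = Σxy − (Σx)(Σy)/n = 1171.3 − 933.485714 = 237.814286
b = Sxy/Sxx = 237.814286/170.857143 = 1.391890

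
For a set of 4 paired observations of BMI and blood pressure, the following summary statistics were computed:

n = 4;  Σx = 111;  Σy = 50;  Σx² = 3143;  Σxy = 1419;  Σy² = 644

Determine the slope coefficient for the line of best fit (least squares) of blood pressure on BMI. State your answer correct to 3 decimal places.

Sxx = Σx² − (Σx)²/n = 3143 − 3080.25 = 62.75
Sxy = Σxy − (Σx)(Σy)/n = 1419 − 1387.5 = 31.5
b = Sxy/Sxx = 31.5/62.75 = 0.501992

0.502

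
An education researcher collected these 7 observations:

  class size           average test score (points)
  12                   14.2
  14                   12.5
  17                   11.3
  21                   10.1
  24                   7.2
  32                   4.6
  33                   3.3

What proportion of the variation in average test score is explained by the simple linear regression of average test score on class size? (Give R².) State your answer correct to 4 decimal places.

0.9835

n = 7, Σx = 153, Σy = 63.2, Σxy = 1178.5, Σx² = 3759, Σy² = 671.48
Sxx = Σx² − (Σx)²/n = 3759 − 3344.142857 = 414.857143
Sxy = Σxy − (Σx)(Σy)/n = 1178.5 − 1381.371429 = -202.871429
Syy = Σy² − (Σy)²/n = 671.48 − 570.605714 = 100.874286
R² = Sxy²/(Sxx·Syy) = (-202.871429)²/(414.857143·100.874286) = 0.983474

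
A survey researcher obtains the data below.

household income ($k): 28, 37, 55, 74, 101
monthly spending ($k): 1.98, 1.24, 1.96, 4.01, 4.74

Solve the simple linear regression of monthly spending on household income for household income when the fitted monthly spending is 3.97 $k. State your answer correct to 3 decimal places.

84.102

n = 5, Σx = 295, Σy = 13.93, Σxy = 984.6, Σx² = 20855
Sxx = Σx² − (Σx)²/n = 20855 − 17405 = 3450
Sxy = Σxy − (Σx)(Σy)/n = 984.6 − 821.87 = 162.73
b = Sxy/Sxx = 162.73/3450 = 0.047168
a = ȳ − b·x̄ = 2.786 − 0.047168·59 = 0.003081
Set a + b·x = 3.97: x = (3.97 − 0.003081) / 0.047168 = 84.101702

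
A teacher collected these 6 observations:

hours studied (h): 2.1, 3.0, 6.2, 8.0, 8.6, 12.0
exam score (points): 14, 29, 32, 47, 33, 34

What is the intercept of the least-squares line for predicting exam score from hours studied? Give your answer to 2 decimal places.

n = 6, Σx = 39.9, Σy = 189, Σxy = 1382.6, Σx² = 333.81
Sxx = Σx² − (Σx)²/n = 333.81 − 265.335 = 68.475
Sxy = Σxy − (Σx)(Σy)/n = 1382.6 − 1256.85 = 125.75
b = Sxy/Sxx = 125.75/68.475 = 1.836437
a = ȳ − b·x̄ = 31.5 − 1.836437·6.65 = 19.287696

19.29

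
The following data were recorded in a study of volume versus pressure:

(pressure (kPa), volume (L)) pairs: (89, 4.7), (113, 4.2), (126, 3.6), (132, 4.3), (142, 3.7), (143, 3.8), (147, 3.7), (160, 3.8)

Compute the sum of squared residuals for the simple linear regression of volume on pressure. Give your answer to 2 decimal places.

0.40

n = 8, Σx = 1052, Σy = 31.8, Σxy = 4134.8, Σx² = 141812, Σy² = 127.44
Sxx = Σx² − (Σx)²/n = 141812 − 138338 = 3474
Sxy = Σxy − (Σx)(Σy)/n = 4134.8 − 4181.7 = -46.9
Syy = Σy² − (Σy)²/n = 127.44 − 126.405 = 1.035
b = Sxy/Sxx = -46.9/3474 = -0.013500
SSE = Syy − b·Sxy = 1.035 − (-0.013500)·(-46.9) = 0.401836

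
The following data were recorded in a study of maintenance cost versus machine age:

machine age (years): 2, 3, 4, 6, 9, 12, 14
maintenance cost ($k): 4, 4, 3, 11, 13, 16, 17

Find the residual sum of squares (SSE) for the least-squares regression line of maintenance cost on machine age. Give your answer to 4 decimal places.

18.5288

n = 7, Σx = 50, Σy = 68, Σxy = 645, Σx² = 486, Σy² = 876
Sxx = Σx² − (Σx)²/n = 486 − 357.142857 = 128.857143
Sxy = Σxy − (Σx)(Σy)/n = 645 − 485.714286 = 159.285714
Syy = Σy² − (Σy)²/n = 876 − 660.571429 = 215.428571
b = Sxy/Sxx = 159.285714/128.857143 = 1.236142
SSE = Syy − b·Sxy = 215.428571 − 1.236142·159.285714 = 18.528825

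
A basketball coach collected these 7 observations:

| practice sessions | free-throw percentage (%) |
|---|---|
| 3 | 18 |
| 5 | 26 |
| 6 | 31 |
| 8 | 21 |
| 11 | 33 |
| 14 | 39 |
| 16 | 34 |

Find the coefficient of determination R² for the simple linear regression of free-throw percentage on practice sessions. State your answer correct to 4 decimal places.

n = 7, Σx = 63, Σy = 202, Σxy = 1991, Σx² = 707, Σy² = 6168
Sxx = Σx² − (Σx)²/n = 707 − 567 = 140
Sxy = Σxy − (Σx)(Σy)/n = 1991 − 1818 = 173
Syy = Σy² − (Σy)²/n = 6168 − 5829.142857 = 338.857143
R² = Sxy²/(Sxx·Syy) = (173)²/(140·338.857143) = 0.630881

0.6309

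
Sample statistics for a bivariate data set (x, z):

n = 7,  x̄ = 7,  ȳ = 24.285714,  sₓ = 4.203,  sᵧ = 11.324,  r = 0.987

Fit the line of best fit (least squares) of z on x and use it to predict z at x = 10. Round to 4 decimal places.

32.2634

b = r · sᵧ/sₓ = 0.987 · 11.324/4.203 = 2.659241
a = ȳ − b·x̄ = 24.285714 − 2.659241·7 = 5.671030
ŷ(10) = a + b·10 = 5.671030 + 2.659241·10 = 32.263436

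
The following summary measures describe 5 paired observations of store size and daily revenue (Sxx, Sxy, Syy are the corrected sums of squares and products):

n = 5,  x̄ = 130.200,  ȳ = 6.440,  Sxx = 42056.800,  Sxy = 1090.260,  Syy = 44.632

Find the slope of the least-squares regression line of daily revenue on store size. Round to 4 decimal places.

0.0259

b = Sxy/Sxx = 1090.26/42056.8 = 0.025924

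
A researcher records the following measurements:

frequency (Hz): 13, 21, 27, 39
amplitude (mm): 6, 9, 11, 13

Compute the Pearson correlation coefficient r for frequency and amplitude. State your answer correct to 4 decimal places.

0.9783

n = 4, Σx = 100, Σy = 39, Σxy = 1071, Σx² = 2860, Σy² = 407
Sxx = Σx² − (Σx)²/n = 2860 − 2500 = 360
Sxy = Σxy − (Σx)(Σy)/n = 1071 − 975 = 96
Syy = Σy² − (Σy)²/n = 407 − 380.25 = 26.75
r = Sxy/√(Sxx·Syy) = 96/√(9630) = 96/98.132563 = 0.978269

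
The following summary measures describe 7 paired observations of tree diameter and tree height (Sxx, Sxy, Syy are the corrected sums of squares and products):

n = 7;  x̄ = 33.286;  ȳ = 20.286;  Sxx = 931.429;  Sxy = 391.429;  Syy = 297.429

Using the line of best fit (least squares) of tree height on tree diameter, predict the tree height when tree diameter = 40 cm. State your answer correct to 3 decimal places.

23.108

b = Sxy/Sxx = 391.429/931.429 = 0.420246
a = ȳ − b·x̄ = 20.286 − 0.420246·33.286 = 6.297703
ŷ(40) = a + b·40 = 6.297703 + 0.420246·40 = 23.107529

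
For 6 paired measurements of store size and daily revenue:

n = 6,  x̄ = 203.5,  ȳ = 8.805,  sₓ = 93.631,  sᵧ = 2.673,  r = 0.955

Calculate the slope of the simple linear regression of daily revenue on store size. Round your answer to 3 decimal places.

0.027

b = r · sᵧ/sₓ = 0.955 · 2.673/93.631 = 0.027264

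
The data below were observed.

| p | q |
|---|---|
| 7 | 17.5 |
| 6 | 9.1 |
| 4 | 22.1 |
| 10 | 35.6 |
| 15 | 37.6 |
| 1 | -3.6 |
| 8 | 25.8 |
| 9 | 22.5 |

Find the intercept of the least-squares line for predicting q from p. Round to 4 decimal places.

n = 8, Σx = 60, Σy = 166.6, Σxy = 1590.8, Σx² = 572
Sxx = Σx² − (Σx)²/n = 572 − 450 = 122
Sxy = Σxy − (Σx)(Σy)/n = 1590.8 − 1249.5 = 341.3
b = Sxy/Sxx = 341.3/122 = 2.797541
a = ȳ − b·x̄ = 20.825 − 2.797541·7.5 = -0.156557

-0.1566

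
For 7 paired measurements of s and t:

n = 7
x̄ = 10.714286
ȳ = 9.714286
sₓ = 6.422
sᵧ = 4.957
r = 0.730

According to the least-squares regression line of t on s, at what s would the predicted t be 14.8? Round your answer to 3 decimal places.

19.740

b = r · sᵧ/sₓ = 0.73 · 4.957/6.422 = 0.563471
a = ȳ − b·x̄ = 9.714286 − 0.563471·10.714286 = 3.677098
Set a + b·x = 14.8: x = (14.8 − 3.677098) / 0.563471 = 19.739977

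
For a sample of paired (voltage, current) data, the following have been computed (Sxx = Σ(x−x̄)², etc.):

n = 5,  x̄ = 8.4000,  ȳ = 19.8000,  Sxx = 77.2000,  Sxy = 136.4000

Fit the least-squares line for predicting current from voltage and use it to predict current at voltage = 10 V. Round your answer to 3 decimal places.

b = Sxy/Sxx = 136.4/77.2 = 1.766839
a = ȳ − b·x̄ = 19.8 − 1.766839·8.4 = 4.958549
ŷ(10) = a + b·10 = 4.958549 + 1.766839·10 = 22.626943

22.627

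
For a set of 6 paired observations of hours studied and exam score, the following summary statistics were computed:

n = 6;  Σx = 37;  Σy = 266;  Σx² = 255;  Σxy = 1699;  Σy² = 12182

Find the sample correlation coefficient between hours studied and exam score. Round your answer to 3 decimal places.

Sxx = Σx² − (Σx)²/n = 255 − 228.166667 = 26.833333
Sxy = Σxy − (Σx)(Σy)/n = 1699 − 1640.333333 = 58.666667
Syy = Σy² − (Σy)²/n = 12182 − 11792.666667 = 389.333333
r = Sxy/√(Sxx·Syy) = 58.666667/√(10447.111111) = 58.666667/102.211111 = 0.573975

0.574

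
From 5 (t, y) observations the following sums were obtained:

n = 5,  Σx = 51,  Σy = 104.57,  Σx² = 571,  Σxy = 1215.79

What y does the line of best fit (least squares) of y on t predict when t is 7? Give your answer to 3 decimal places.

11.517

Sxx = Σx² − (Σx)²/n = 571 − 520.2 = 50.8
Sxy = Σxy − (Σx)(Σy)/n = 1215.79 − 1066.614 = 149.176
b = Sxy/Sxx = 149.176/50.8 = 2.936535
a = ȳ − b·x̄ = 20.914 − 2.936535·10.2 = -9.038661
ŷ(7) = a + b·7 = -9.038661 + 2.936535·7 = 11.517087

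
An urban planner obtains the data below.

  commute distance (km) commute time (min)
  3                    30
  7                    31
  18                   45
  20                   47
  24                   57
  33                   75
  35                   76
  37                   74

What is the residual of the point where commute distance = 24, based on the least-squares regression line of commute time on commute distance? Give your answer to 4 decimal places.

-0.1647

n = 8, Σx = 177, Σy = 435, Σxy = 11298, Σx² = 5041
Sxx = Σx² − (Σx)²/n = 5041 − 3916.125 = 1124.875
Sxy = Σxy − (Σx)(Σy)/n = 11298 − 9624.375 = 1673.625
b = Sxy/Sxx = 1673.625/1124.875 = 1.487832
a = ȳ − b·x̄ = 54.375 − 1.487832·22.125 = 21.456717
ŷ(24) = 21.456717 + 1.487832·24 = 57.164685
residual = y − ŷ = 57 − 57.164685 = -0.164685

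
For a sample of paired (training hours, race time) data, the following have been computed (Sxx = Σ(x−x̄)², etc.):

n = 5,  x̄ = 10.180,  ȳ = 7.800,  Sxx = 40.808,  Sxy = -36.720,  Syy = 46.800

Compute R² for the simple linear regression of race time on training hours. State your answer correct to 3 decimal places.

R² = Sxy²/(Sxx·Syy) = (-36.72)²/(40.808·46.8) = 0.706015

0.706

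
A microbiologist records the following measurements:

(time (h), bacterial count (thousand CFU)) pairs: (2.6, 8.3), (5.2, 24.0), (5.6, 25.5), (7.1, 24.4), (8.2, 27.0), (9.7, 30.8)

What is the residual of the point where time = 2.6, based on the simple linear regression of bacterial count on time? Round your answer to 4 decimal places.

n = 6, Σx = 38.4, Σy = 140, Σxy = 982.58, Σx² = 276.9
Sxx = Σx² − (Σx)²/n = 276.9 − 245.76 = 31.14
Sxy = Σxy − (Σx)(Σy)/n = 982.58 − 896 = 86.58
b = Sxy/Sxx = 86.58/31.14 = 2.780347
a = ȳ − b·x̄ = 23.333333 − 2.780347·6.4 = 5.539114
ŷ(2.6) = 5.539114 + 2.780347·2.6 = 12.768015
residual = y − ŷ = 8.3 − 12.768015 = -4.468015

-4.4680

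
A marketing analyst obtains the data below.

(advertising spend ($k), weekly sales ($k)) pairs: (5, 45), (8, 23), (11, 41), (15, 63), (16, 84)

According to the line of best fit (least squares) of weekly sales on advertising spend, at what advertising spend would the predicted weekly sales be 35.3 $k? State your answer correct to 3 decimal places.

n = 5, Σx = 55, Σy = 256, Σxy = 3149, Σx² = 691
Sxx = Σx² − (Σx)²/n = 691 − 605 = 86
Sxy = Σxy − (Σx)(Σy)/n = 3149 − 2816 = 333
b = Sxy/Sxx = 333/86 = 3.872093
a = ȳ − b·x̄ = 51.2 − 3.872093·11 = 8.606977
Set a + b·x = 35.3: x = (35.3 − 8.606977) / 3.872093 = 6.893694

6.894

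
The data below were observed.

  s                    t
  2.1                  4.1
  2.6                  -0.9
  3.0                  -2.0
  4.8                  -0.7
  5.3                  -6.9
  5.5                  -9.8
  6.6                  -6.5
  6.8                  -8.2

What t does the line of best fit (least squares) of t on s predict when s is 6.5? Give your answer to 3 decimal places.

n = 8, Σx = 36.7, Σy = -30.9, Σxy = -192.22, Σx² = 191.35
Sxx = Σx² − (Σx)²/n = 191.35 − 168.36125 = 22.98875
Sxy = Σxy − (Σx)(Σy)/n = -192.22 − (-141.75375) = -50.46625
b = Sxy/Sxx = -50.46625/22.98875 = -2.195259
a = ȳ − b·x̄ = -3.8625 − (-2.195259)·4.5875 = 6.208249
ŷ(6.5) = a + b·6.5 = 6.208249 + (-2.195259)·6.5 = -8.060932

-8.061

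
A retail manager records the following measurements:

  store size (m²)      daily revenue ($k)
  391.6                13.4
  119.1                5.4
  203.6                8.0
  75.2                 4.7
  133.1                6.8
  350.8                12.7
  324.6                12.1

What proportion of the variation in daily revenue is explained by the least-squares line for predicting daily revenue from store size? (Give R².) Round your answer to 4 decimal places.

n = 7, Σx = 1598, Σy = 63.1, Σxy = 17160.72, Σx² = 460784.78, Σy² = 648.75
Sxx = Σx² − (Σx)²/n = 460784.78 − 364800.571429 = 95984.208571
Sxy = Σxy − (Σx)(Σy)/n = 17160.72 − 14404.828571 = 2755.891429
Syy = Σy² − (Σy)²/n = 648.75 − 568.801429 = 79.948571
R² = Sxy²/(Sxx·Syy) = (2755.891429)²/(95984.208571·79.948571) = 0.989723

0.9897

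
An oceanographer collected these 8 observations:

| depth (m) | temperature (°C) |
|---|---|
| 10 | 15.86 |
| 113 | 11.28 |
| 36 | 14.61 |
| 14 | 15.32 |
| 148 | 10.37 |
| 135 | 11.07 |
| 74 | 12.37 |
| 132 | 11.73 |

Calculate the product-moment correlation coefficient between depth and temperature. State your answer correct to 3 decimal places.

-0.976

n = 8, Σx = 662, Σy = 102.61, Σxy = 7666.63, Σx² = 77390, Σy² = 1347.6241
Sxx = Σx² − (Σx)²/n = 77390 − 54780.5 = 22609.5
Sxy = Σxy − (Σx)(Σy)/n = 7666.63 − 8490.9775 = -824.3475
Syy = Σy² − (Σy)²/n = 1347.6241 − 1316.101512 = 31.522588
r = Sxy/√(Sxx·Syy) = -824.3475/√(712709.942081) = -824.3475/844.221501 = -0.976459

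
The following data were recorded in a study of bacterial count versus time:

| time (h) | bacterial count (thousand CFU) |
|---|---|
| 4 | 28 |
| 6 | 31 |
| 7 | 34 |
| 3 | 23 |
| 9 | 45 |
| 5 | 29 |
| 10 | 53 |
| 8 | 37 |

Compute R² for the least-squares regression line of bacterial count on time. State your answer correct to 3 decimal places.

0.916

n = 8, Σx = 52, Σy = 280, Σxy = 1981, Σx² = 380, Σy² = 10474
Sxx = Σx² − (Σx)²/n = 380 − 338 = 42
Sxy = Σxy − (Σx)(Σy)/n = 1981 − 1820 = 161
Syy = Σy² − (Σy)²/n = 10474 − 9800 = 674
R² = Sxy²/(Sxx·Syy) = (161)²/(42·674) = 0.915678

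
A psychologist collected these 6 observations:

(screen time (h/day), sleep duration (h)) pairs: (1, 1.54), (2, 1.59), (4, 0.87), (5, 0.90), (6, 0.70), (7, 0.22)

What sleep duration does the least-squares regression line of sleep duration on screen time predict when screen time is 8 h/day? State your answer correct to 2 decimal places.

0.14

n = 6, Σx = 25, Σy = 5.82, Σxy = 18.44, Σx² = 131
Sxx = Σx² − (Σx)²/n = 131 − 104.166667 = 26.833333
Sxy = Σxy − (Σx)(Σy)/n = 18.44 − 24.25 = -5.81
b = Sxy/Sxx = -5.81/26.833333 = -0.216522
a = ȳ − b·x̄ = 0.97 − (-0.216522)·4.166667 = 1.872174
ŷ(8) = a + b·8 = 1.872174 + (-0.216522)·8 = 0.14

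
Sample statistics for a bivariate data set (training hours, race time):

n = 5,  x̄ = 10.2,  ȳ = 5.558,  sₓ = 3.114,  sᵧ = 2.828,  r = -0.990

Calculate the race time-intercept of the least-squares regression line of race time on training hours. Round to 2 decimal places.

b = r · sᵧ/sₓ = -0.99 · 2.828/3.114 = -0.899075
a = ȳ − b·x̄ = 5.558 − (-0.899075)·10.2 = 14.728566

14.73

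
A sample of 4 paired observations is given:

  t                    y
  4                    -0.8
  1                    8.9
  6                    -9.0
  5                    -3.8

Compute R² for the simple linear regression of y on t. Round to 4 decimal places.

0.9897

n = 4, Σx = 16, Σy = -4.7, Σxy = -67.3, Σx² = 78, Σy² = 175.29
Sxx = Σx² − (Σx)²/n = 78 − 64 = 14
Sxy = Σxy − (Σx)(Σy)/n = -67.3 − (-18.8) = -48.5
Syy = Σy² − (Σy)²/n = 175.29 − 5.5225 = 169.7675
R² = Sxy²/(Sxx·Syy) = (-48.5)²/(14·169.7675) = 0.989694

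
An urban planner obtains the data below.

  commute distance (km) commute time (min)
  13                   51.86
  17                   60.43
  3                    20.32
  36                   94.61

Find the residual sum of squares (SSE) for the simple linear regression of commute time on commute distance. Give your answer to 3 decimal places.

74.852

n = 4, Σx = 69, Σy = 227.22, Σxy = 5168.41, Σx² = 1763, Σy² = 15705.199
Sxx = Σx² − (Σx)²/n = 1763 − 1190.25 = 572.75
Sxy = Σxy − (Σx)(Σy)/n = 5168.41 − 3919.545 = 1248.865
Syy = Σy² − (Σy)²/n = 15705.199 − 12907.2321 = 2797.9669
b = Sxy/Sxx = 1248.865/572.75 = 2.180471
SSE = Syy − b·Sxy = 2797.9669 − 2.180471·1248.865 = 74.852473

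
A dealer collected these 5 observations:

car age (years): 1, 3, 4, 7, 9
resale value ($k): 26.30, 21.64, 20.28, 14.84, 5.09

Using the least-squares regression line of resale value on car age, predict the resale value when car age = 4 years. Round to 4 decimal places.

19.6122

n = 5, Σx = 24, Σy = 88.15, Σxy = 322.03, Σx² = 156
Sxx = Σx² − (Σx)²/n = 156 − 115.2 = 40.8
Sxy = Σxy − (Σx)(Σy)/n = 322.03 − 423.12 = -101.09
b = Sxy/Sxx = -101.09/40.8 = -2.477696
a = ȳ − b·x̄ = 17.63 − (-2.477696)·4.8 = 29.522941
ŷ(4) = a + b·4 = 29.522941 + (-2.477696)·4 = 19.612157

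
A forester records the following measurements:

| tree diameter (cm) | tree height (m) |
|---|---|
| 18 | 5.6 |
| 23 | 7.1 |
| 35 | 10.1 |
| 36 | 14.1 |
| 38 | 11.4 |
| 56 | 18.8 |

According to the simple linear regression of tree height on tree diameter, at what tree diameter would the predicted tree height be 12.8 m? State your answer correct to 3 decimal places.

n = 6, Σx = 206, Σy = 67.1, Σxy = 2611.2, Σx² = 7954
Sxx = Σx² − (Σx)²/n = 7954 − 7072.666667 = 881.333333
Sxy = Σxy − (Σx)(Σy)/n = 2611.2 − 2303.766667 = 307.433333
b = Sxy/Sxx = 307.433333/881.333333 = 0.348828
a = ȳ − b·x̄ = 11.183333 − 0.348828·34.333333 = -0.793079
Set a + b·x = 12.8: x = (12.8 − (-0.793079)) / 0.348828 = 38.967906

38.968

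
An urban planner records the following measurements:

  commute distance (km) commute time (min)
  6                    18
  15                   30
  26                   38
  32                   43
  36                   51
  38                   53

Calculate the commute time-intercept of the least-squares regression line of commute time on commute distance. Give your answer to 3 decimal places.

12.345

n = 6, Σx = 153, Σy = 233, Σxy = 6772, Σx² = 4701
Sxx = Σx² − (Σx)²/n = 4701 − 3901.5 = 799.5
Sxy = Σxy − (Σx)(Σy)/n = 6772 − 5941.5 = 830.5
b = Sxy/Sxx = 830.5/799.5 = 1.038774
a = ȳ − b·x̄ = 38.833333 − 1.038774·25.5 = 12.344590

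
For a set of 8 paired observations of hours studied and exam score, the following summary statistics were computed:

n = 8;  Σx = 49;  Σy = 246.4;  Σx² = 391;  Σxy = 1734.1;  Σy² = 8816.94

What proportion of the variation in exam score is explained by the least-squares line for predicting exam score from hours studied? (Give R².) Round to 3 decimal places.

0.453

Sxx = Σx² − (Σx)²/n = 391 − 300.125 = 90.875
Sxy = Σxy − (Σx)(Σy)/n = 1734.1 − 1509.2 = 224.9
Syy = Σy² − (Σy)²/n = 8816.94 − 7589.12 = 1227.82
R² = Sxy²/(Sxx·Syy) = (224.9)²/(90.875·1227.82) = 0.453315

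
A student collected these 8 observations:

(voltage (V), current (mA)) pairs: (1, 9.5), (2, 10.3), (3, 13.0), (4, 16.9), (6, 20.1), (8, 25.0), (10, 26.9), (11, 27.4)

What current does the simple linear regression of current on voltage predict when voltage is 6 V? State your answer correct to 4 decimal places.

19.3617

n = 8, Σx = 45, Σy = 149.1, Σxy = 1027.7, Σx² = 351
Sxx = Σx² − (Σx)²/n = 351 − 253.125 = 97.875
Sxy = Σxy − (Σx)(Σy)/n = 1027.7 − 838.6875 = 189.0125
b = Sxy/Sxx = 189.0125/97.875 = 1.931162
a = ȳ − b·x̄ = 18.6375 − 1.931162·5.625 = 7.774713
ŷ(6) = a + b·6 = 7.774713 + 1.931162·6 = 19.361686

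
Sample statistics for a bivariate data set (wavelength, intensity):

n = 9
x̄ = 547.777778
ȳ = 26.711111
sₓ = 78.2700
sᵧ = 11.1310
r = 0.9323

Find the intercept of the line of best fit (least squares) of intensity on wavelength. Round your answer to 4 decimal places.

b = r · sᵧ/sₓ = 0.9323 · 11.131/78.27 = 0.132585
a = ȳ − b·x̄ = 26.711111 − 0.132585·547.777778 = -45.916029

-45.9160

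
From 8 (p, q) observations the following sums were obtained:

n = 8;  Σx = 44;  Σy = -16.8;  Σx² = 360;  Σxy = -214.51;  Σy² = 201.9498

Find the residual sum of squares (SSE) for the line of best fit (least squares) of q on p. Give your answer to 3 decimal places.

40.307

Sxx = Σx² − (Σx)²/n = 360 − 242 = 118
Sxy = Σxy − (Σx)(Σy)/n = -214.51 − (-92.4) = -122.11
Syy = Σy² − (Σy)²/n = 201.9498 − 35.28 = 166.6698
b = Sxy/Sxx = -122.11/118 = -1.034831
SSE = Syy − b·Sxy = 166.6698 − (-1.034831)·(-122.11) = 40.306647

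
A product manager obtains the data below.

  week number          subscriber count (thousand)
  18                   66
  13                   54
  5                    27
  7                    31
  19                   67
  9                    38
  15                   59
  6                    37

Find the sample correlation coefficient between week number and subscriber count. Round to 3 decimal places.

0.983

n = 8, Σx = 92, Σy = 379, Σxy = 4964, Σx² = 1270, Σy² = 19745
Sxx = Σx² − (Σx)²/n = 1270 − 1058 = 212
Sxy = Σxy − (Σx)(Σy)/n = 4964 − 4358.5 = 605.5
Syy = Σy² − (Σy)²/n = 19745 − 17955.125 = 1789.875
r = Sxy/√(Sxx·Syy) = 605.5/√(379453.5) = 605.5/615.997971 = 0.982958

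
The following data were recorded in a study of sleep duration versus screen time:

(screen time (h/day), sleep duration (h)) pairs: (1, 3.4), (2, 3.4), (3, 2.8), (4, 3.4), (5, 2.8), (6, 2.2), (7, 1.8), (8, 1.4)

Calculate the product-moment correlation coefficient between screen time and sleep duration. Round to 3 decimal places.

n = 8, Σx = 36, Σy = 21.2, Σxy = 83.2, Σx² = 204, Σy² = 60.4
Sxx = Σx² − (Σx)²/n = 204 − 162 = 42
Sxy = Σxy − (Σx)(Σy)/n = 83.2 − 95.4 = -12.2
Syy = Σy² − (Σy)²/n = 60.4 − 56.18 = 4.22
r = Sxy/√(Sxx·Syy) = -12.2/√(177.24) = -12.2/13.313151 = -0.916387

-0.916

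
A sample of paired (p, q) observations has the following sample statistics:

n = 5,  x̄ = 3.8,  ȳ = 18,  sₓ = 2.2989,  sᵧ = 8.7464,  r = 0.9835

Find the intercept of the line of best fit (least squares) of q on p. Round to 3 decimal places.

b = r · sᵧ/sₓ = 0.9835 · 8.7464/2.2989 = 3.741826
a = ȳ − b·x̄ = 18 − 3.741826·3.8 = 3.781060

3.781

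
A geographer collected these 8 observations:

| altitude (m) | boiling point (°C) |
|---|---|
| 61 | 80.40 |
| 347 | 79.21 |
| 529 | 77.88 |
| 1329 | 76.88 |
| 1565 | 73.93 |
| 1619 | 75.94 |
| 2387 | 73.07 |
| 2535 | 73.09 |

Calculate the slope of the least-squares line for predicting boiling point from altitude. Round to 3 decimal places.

n = 8, Σx = 10372, Σy = 610.4, Σxy = 774110.86, Σx² = 19364592
Sxx = Σx² − (Σx)²/n = 19364592 − 13447298 = 5917294
Sxy = Σxy − (Σx)(Σy)/n = 774110.86 − 791383.6 = -17272.74
b = Sxy/Sxx = -17272.74/5917294 = -0.002919

-0.003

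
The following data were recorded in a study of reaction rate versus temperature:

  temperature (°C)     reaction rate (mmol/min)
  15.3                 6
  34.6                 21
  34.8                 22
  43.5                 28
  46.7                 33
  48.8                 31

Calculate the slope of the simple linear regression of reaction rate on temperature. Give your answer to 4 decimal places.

0.7916

n = 6, Σx = 223.7, Σy = 141, Σxy = 5855.9, Σx² = 9096.87
Sxx = Σx² − (Σx)²/n = 9096.87 − 8340.281667 = 756.588333
Sxy = Σxy − (Σx)(Σy)/n = 5855.9 − 5256.95 = 598.95
b = Sxy/Sxx = 598.95/756.588333 = 0.791646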